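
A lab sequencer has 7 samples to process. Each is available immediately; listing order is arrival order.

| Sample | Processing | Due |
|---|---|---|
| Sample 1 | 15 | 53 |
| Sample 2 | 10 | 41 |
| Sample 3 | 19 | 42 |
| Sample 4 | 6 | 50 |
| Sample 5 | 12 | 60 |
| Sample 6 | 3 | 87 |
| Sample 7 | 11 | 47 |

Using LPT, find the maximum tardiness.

26

LPT (decreasing processing time): Sample 3 Sample 1 Sample 5 Sample 7 Sample 2 Sample 4 Sample 6.
Sample 3: 0→19, due 42, tardiness 0
Sample 1: 19→34, due 53, tardiness 0
Sample 5: 34→46, due 60, tardiness 0
Sample 7: 46→57, due 47, tardiness 10
Sample 2: 57→67, due 41, tardiness 26
Sample 4: 67→73, due 50, tardiness 23
Sample 6: 73→76, due 87, tardiness 0
Maximum = 26.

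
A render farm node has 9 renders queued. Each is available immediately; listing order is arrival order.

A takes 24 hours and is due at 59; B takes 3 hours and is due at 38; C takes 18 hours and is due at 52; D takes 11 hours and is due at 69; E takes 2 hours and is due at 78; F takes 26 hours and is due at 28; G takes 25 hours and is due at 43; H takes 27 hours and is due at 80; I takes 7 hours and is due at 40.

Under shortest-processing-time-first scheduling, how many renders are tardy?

SPT (increasing processing time): E B I D C A G F H.
E: 0→2, due 78, tardiness 0
B: 2→5, due 38, tardiness 0
I: 5→12, due 40, tardiness 0
D: 12→23, due 69, tardiness 0
C: 23→41, due 52, tardiness 0
A: 41→65, due 59, tardiness 6
G: 65→90, due 43, tardiness 47
F: 90→116, due 28, tardiness 88
H: 116→143, due 80, tardiness 63
Late renders: 4.

4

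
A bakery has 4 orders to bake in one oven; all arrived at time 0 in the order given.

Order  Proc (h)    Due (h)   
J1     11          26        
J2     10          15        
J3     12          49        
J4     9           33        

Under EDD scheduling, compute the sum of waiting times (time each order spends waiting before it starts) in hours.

61

EDD (increasing due date): J2 J1 J4 J3.
J2: waits 0, runs 0→10
J1: waits 10, runs 10→21
J4: waits 21, runs 21→30
J3: waits 30, runs 30→42
Sum = 0+10+21+30 = 61.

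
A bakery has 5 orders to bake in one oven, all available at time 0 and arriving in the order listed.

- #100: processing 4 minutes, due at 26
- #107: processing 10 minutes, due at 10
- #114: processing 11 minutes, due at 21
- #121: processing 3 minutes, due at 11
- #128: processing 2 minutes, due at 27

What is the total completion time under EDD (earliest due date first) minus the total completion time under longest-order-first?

EDD (increasing due date): #107 #121 #114 #100 #128.
#107: 0→10
#121: 10→13
#114: 13→24
#100: 24→28
#128: 28→30
Sum = 10+13+24+28+30 = 105.
LPT (decreasing processing time): #114 #107 #100 #121 #128.
#114: 0→11
#107: 11→21
#100: 21→25
#121: 25→28
#128: 28→30
Sum = 11+21+25+28+30 = 115.
Difference = 105 − 115 = -10.

-10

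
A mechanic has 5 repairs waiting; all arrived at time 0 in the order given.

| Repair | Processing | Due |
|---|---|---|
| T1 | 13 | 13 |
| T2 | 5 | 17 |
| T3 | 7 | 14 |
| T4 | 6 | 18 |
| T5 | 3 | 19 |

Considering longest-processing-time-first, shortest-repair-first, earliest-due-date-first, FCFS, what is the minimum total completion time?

80

LPT (decreasing processing time): T1 T3 T4 T2 T5.
T1: 0→13
T3: 13→20
T4: 20→26
T2: 26→31
T5: 31→34
Sum = 13+20+26+31+34 = 124.
SPT (increasing processing time): T5 T2 T4 T3 T1.
T5: 0→3
T2: 3→8
T4: 8→14
T3: 14→21
T1: 21→34
Sum = 3+8+14+21+34 = 80.
EDD (increasing due date): T1 T3 T2 T4 T5.
T1: 0→13
T3: 13→20
T2: 20→25
T4: 25→31
T5: 31→34
Sum = 13+20+25+31+34 = 123.
FIFO (arrival order): T1 T2 T3 T4 T5.
T1: 0→13
T2: 13→18
T3: 18→25
T4: 25→31
T5: 31→34
Sum = 13+18+25+31+34 = 121.
LPT 124, SPT 80, EDD 123, FIFO 121 → minimum 80.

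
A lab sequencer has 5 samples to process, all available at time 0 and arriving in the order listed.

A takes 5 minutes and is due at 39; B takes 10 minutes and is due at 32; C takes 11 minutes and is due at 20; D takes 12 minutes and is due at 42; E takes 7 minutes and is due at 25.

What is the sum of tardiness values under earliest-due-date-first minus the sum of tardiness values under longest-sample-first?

EDD (increasing due date): C E B A D.
C: 0→11, due 20, tardiness 0
E: 11→18, due 25, tardiness 0
B: 18→28, due 32, tardiness 0
A: 28→33, due 39, tardiness 0
D: 33→45, due 42, tardiness 3
Sum = 0+0+0+0+3 = 3.
LPT (decreasing processing time): D C B E A.
D: 0→12, due 42, tardiness 0
C: 12→23, due 20, tardiness 3
B: 23→33, due 32, tardiness 1
E: 33→40, due 25, tardiness 15
A: 40→45, due 39, tardiness 6
Sum = 0+3+1+15+6 = 25.
Difference = 3 − 25 = -22.

-22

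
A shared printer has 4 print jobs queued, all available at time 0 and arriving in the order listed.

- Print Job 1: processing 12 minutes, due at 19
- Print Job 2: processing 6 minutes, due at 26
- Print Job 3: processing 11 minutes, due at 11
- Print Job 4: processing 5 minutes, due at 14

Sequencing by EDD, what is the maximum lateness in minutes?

EDD (increasing due date): Print Job 3 Print Job 4 Print Job 1 Print Job 2.
Print Job 3: 0→11, due 11, lateness 0
Print Job 4: 11→16, due 14, lateness 2
Print Job 1: 16→28, due 19, lateness 9
Print Job 2: 28→34, due 26, lateness 8
Maximum = 9.

9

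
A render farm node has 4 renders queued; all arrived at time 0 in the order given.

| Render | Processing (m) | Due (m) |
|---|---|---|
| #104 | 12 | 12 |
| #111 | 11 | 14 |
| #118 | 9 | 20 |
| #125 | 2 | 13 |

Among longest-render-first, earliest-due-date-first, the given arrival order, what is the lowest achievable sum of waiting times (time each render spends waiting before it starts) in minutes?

51

LPT (decreasing processing time): #104 #111 #118 #125.
#104: waits 0, runs 0→12
#111: waits 12, runs 12→23
#118: waits 23, runs 23→32
#125: waits 32, runs 32→34
Sum = 0+12+23+32 = 67.
EDD (increasing due date): #104 #125 #111 #118.
#104: waits 0, runs 0→12
#125: waits 12, runs 12→14
#111: waits 14, runs 14→25
#118: waits 25, runs 25→34
Sum = 0+12+14+25 = 51.
FIFO (arrival order): #104 #111 #118 #125.
#104: waits 0, runs 0→12
#111: waits 12, runs 12→23
#118: waits 23, runs 23→32
#125: waits 32, runs 32→34
Sum = 0+12+23+32 = 67.
LPT 67, EDD 51, FIFO 67 → minimum 51.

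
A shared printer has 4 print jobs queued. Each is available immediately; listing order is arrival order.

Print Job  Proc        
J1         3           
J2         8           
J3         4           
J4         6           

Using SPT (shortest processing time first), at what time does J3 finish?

7

SPT (increasing processing time): J1 J3 J4 J2.
J1: 0→3
J3: 3→7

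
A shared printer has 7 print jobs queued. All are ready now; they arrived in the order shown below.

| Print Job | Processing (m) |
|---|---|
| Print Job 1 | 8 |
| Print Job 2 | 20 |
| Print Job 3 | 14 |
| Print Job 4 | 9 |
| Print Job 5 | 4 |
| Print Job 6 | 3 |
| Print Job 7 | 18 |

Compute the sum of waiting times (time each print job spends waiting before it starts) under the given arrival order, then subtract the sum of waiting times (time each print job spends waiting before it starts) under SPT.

FIFO (arrival order): Print Job 1 Print Job 2 Print Job 3 Print Job 4 Print Job 5 Print Job 6 Print Job 7.
Print Job 1: waits 0, runs 0→8
Print Job 2: waits 8, runs 8→28
Print Job 3: waits 28, runs 28→42
Print Job 4: waits 42, runs 42→51
Print Job 5: waits 51, runs 51→55
Print Job 6: waits 55, runs 55→58
Print Job 7: waits 58, runs 58→76
Sum = 0+8+28+42+51+55+58 = 242.
SPT (increasing processing time): Print Job 6 Print Job 5 Print Job 1 Print Job 4 Print Job 3 Print Job 7 Print Job 2.
Print Job 6: waits 0, runs 0→3
Print Job 5: waits 3, runs 3→7
Print Job 1: waits 7, runs 7→15
Print Job 4: waits 15, runs 15→24
Print Job 3: waits 24, runs 24→38
Print Job 7: waits 38, runs 38→56
Print Job 2: waits 56, runs 56→76
Sum = 0+3+7+15+24+38+56 = 143.
Difference = 242 − 143 = 99.

99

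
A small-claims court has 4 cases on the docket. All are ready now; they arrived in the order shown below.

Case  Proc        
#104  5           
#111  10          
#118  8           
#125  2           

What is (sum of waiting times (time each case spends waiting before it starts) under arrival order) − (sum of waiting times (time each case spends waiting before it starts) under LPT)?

FIFO (arrival order): #104 #111 #118 #125.
#104: waits 0, runs 0→5
#111: waits 5, runs 5→15
#118: waits 15, runs 15→23
#125: waits 23, runs 23→25
Sum = 0+5+15+23 = 43.
LPT (decreasing processing time): #111 #118 #104 #125.
#111: waits 0, runs 0→10
#118: waits 10, runs 10→18
#104: waits 18, runs 18→23
#125: waits 23, runs 23→25
Sum = 0+10+18+23 = 51.
Difference = 43 − 51 = -8.

-8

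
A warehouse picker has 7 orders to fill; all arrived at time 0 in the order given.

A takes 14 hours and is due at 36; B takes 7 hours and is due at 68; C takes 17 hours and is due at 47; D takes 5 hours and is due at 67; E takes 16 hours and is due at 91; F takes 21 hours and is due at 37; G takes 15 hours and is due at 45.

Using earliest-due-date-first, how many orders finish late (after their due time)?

5

EDD (increasing due date): A F G C D B E.
A: 0→14, due 36, tardiness 0
F: 14→35, due 37, tardiness 0
G: 35→50, due 45, tardiness 5
C: 50→67, due 47, tardiness 20
D: 67→72, due 67, tardiness 5
B: 72→79, due 68, tardiness 11
E: 79→95, due 91, tardiness 4
Late orders: 5.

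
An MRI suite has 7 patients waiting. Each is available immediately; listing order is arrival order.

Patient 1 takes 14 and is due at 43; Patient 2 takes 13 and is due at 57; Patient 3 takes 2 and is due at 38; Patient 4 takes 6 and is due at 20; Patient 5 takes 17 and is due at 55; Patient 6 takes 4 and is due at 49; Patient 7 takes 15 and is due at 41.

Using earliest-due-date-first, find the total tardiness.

EDD (increasing due date): Patient 4 Patient 3 Patient 7 Patient 1 Patient 6 Patient 5 Patient 2.
Patient 4: 0→6, due 20, tardiness 0
Patient 3: 6→8, due 38, tardiness 0
Patient 7: 8→23, due 41, tardiness 0
Patient 1: 23→37, due 43, tardiness 0
Patient 6: 37→41, due 49, tardiness 0
Patient 5: 41→58, due 55, tardiness 3
Patient 2: 58→71, due 57, tardiness 14
Sum = 0+0+0+0+0+3+14 = 17.

17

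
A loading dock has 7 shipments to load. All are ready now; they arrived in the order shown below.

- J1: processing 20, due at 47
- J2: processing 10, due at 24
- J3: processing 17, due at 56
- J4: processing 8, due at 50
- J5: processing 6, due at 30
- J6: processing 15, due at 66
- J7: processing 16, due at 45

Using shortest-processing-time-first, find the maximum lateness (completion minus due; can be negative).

SPT (increasing processing time): J5 J4 J2 J6 J7 J3 J1.
J5: 0→6, due 30, lateness -24
J4: 6→14, due 50, lateness -36
J2: 14→24, due 24, lateness 0
J6: 24→39, due 66, lateness -27
J7: 39→55, due 45, lateness 10
J3: 55→72, due 56, lateness 16
J1: 72→92, due 47, lateness 45
Maximum = 45.

45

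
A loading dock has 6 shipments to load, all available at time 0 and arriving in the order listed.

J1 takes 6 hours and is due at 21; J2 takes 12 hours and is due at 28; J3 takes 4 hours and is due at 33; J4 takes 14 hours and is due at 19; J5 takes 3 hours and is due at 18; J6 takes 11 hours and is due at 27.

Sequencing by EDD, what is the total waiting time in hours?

EDD (increasing due date): J5 J4 J1 J6 J2 J3.
J5: waits 0, runs 0→3
J4: waits 3, runs 3→17
J1: waits 17, runs 17→23
J6: waits 23, runs 23→34
J2: waits 34, runs 34→46
J3: waits 46, runs 46→50
Sum = 0+3+17+23+34+46 = 123.

123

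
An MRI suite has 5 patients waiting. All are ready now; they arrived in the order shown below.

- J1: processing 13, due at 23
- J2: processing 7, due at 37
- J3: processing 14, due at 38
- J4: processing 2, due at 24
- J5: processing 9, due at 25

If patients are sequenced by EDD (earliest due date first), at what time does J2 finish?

31

EDD (increasing due date): J1 J4 J5 J2 J3.
J1: 0→13
J4: 13→15
J5: 15→24
J2: 24→31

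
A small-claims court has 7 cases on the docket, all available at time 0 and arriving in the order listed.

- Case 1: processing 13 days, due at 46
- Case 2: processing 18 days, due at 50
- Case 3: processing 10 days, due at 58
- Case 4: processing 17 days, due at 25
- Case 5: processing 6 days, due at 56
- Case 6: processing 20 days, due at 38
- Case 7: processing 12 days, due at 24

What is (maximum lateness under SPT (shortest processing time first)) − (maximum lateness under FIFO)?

SPT (increasing processing time): Case 5 Case 3 Case 7 Case 1 Case 4 Case 2 Case 6.
Case 5: 0→6, due 56, lateness -50
Case 3: 6→16, due 58, lateness -42
Case 7: 16→28, due 24, lateness 4
Case 1: 28→41, due 46, lateness -5
Case 4: 41→58, due 25, lateness 33
Case 2: 58→76, due 50, lateness 26
Case 6: 76→96, due 38, lateness 58
Maximum = 58.
FIFO (arrival order): Case 1 Case 2 Case 3 Case 4 Case 5 Case 6 Case 7.
Case 1: 0→13, due 46, lateness -33
Case 2: 13→31, due 50, lateness -19
Case 3: 31→41, due 58, lateness -17
Case 4: 41→58, due 25, lateness 33
Case 5: 58→64, due 56, lateness 8
Case 6: 64→84, due 38, lateness 46
Case 7: 84→96, due 24, lateness 72
Maximum = 72.
Difference = 58 − 72 = -14.

-14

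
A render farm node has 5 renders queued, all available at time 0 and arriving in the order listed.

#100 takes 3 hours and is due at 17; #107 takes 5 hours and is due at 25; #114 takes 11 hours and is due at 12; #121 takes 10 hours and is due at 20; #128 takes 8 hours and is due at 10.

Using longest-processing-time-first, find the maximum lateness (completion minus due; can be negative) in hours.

LPT (decreasing processing time): #114 #121 #128 #107 #100.
#114: 0→11, due 12, lateness -1
#121: 11→21, due 20, lateness 1
#128: 21→29, due 10, lateness 19
#107: 29→34, due 25, lateness 9
#100: 34→37, due 17, lateness 20
Maximum = 20.

20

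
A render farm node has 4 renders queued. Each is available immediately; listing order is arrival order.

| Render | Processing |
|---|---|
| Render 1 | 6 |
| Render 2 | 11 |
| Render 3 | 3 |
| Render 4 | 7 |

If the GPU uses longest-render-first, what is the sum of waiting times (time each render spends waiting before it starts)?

53

LPT (decreasing processing time): Render 2 Render 4 Render 1 Render 3.
Render 2: waits 0, runs 0→11
Render 4: waits 11, runs 11→18
Render 1: waits 18, runs 18→24
Render 3: waits 24, runs 24→27
Sum = 0+11+18+24 = 53.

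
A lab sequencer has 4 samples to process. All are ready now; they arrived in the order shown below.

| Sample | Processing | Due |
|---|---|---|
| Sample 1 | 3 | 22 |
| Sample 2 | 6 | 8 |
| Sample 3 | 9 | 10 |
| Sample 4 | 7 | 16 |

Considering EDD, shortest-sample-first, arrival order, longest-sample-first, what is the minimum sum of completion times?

EDD (increasing due date): Sample 2 Sample 3 Sample 4 Sample 1.
Sample 2: 0→6
Sample 3: 6→15
Sample 4: 15→22
Sample 1: 22→25
Sum = 6+15+22+25 = 68.
SPT (increasing processing time): Sample 1 Sample 2 Sample 4 Sample 3.
Sample 1: 0→3
Sample 2: 3→9
Sample 4: 9→16
Sample 3: 16→25
Sum = 3+9+16+25 = 53.
FIFO (arrival order): Sample 1 Sample 2 Sample 3 Sample 4.
Sample 1: 0→3
Sample 2: 3→9
Sample 3: 9→18
Sample 4: 18→25
Sum = 3+9+18+25 = 55.
LPT (decreasing processing time): Sample 3 Sample 4 Sample 2 Sample 1.
Sample 3: 0→9
Sample 4: 9→16
Sample 2: 16→22
Sample 1: 22→25
Sum = 9+16+22+25 = 72.
EDD 68, SPT 53, FIFO 55, LPT 72 → minimum 53.

53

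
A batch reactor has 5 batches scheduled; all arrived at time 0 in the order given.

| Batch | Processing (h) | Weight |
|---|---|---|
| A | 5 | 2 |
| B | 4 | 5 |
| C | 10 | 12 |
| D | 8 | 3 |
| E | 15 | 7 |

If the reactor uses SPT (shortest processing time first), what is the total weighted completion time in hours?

707

SPT (increasing processing time): B A D C E.
B: finishes 4, weight 5, w·C = 20
A: finishes 9, weight 2, w·C = 18
D: finishes 17, weight 3, w·C = 51
C: finishes 27, weight 12, w·C = 324
E: finishes 42, weight 7, w·C = 294
Sum = 20+18+51+324+294 = 707.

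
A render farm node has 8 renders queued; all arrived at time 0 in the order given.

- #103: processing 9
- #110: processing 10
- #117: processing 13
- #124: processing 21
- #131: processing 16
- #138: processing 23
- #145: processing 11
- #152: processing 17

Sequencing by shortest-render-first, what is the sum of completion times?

453

SPT (increasing processing time): #103 #110 #145 #117 #131 #152 #124 #138.
#103: 0→9
#110: 9→19
#145: 19→30
#117: 30→43
#131: 43→59
#152: 59→76
#124: 76→97
#138: 97→120
Sum = 9+19+30+43+59+76+97+120 = 453.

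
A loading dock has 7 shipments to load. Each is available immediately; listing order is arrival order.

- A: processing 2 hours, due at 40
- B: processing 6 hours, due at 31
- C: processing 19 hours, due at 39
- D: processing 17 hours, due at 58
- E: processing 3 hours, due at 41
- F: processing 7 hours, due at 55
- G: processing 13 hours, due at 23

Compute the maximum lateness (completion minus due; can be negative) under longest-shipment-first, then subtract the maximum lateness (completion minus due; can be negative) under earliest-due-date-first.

LPT (decreasing processing time): C D G F B E A.
C: 0→19, due 39, lateness -20
D: 19→36, due 58, lateness -22
G: 36→49, due 23, lateness 26
F: 49→56, due 55, lateness 1
B: 56→62, due 31, lateness 31
E: 62→65, due 41, lateness 24
A: 65→67, due 40, lateness 27
Maximum = 31.
EDD (increasing due date): G B C A E F D.
G: 0→13, due 23, lateness -10
B: 13→19, due 31, lateness -12
C: 19→38, due 39, lateness -1
A: 38→40, due 40, lateness 0
E: 40→43, due 41, lateness 2
F: 43→50, due 55, lateness -5
D: 50→67, due 58, lateness 9
Maximum = 9.
Difference = 31 − 9 = 22.

22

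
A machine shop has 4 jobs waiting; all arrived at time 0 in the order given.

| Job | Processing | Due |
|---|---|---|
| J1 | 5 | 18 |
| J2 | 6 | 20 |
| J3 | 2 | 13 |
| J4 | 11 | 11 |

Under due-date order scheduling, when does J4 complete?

11

EDD (increasing due date): J4 J3 J1 J2.
J4: 0→11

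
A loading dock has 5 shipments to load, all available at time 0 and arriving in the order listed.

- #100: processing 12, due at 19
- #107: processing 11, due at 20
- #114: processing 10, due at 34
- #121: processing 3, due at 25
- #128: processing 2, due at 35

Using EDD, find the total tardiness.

9

EDD (increasing due date): #100 #107 #121 #114 #128.
#100: 0→12, due 19, tardiness 0
#107: 12→23, due 20, tardiness 3
#121: 23→26, due 25, tardiness 1
#114: 26→36, due 34, tardiness 2
#128: 36→38, due 35, tardiness 3
Sum = 0+3+1+2+3 = 9.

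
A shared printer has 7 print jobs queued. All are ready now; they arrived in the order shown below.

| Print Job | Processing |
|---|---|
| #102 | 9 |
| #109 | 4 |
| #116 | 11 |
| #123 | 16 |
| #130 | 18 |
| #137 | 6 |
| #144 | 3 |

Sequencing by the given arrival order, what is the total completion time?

FIFO (arrival order): #102 #109 #116 #123 #130 #137 #144.
#102: 0→9
#109: 9→13
#116: 13→24
#123: 24→40
#130: 40→58
#137: 58→64
#144: 64→67
Sum = 9+13+24+40+58+64+67 = 275.

275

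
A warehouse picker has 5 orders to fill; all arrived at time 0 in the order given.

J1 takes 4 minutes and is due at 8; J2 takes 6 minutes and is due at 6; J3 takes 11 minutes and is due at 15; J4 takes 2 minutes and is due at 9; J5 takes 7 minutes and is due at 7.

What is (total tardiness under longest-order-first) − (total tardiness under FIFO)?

LPT (decreasing processing time): J3 J5 J2 J1 J4.
J3: 0→11, due 15, tardiness 0
J5: 11→18, due 7, tardiness 11
J2: 18→24, due 6, tardiness 18
J1: 24→28, due 8, tardiness 20
J4: 28→30, due 9, tardiness 21
Sum = 0+11+18+20+21 = 70.
FIFO (arrival order): J1 J2 J3 J4 J5.
J1: 0→4, due 8, tardiness 0
J2: 4→10, due 6, tardiness 4
J3: 10→21, due 15, tardiness 6
J4: 21→23, due 9, tardiness 14
J5: 23→30, due 7, tardiness 23
Sum = 0+4+6+14+23 = 47.
Difference = 70 − 47 = 23.

23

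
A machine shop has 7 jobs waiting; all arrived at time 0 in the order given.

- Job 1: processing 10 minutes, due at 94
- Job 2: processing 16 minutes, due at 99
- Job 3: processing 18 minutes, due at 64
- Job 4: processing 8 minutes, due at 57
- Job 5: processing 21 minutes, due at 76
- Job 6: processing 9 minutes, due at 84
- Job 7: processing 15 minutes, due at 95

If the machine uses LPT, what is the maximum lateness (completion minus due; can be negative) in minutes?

40

LPT (decreasing processing time): Job 5 Job 3 Job 2 Job 7 Job 1 Job 6 Job 4.
Job 5: 0→21, due 76, lateness -55
Job 3: 21→39, due 64, lateness -25
Job 2: 39→55, due 99, lateness -44
Job 7: 55→70, due 95, lateness -25
Job 1: 70→80, due 94, lateness -14
Job 6: 80→89, due 84, lateness 5
Job 4: 89→97, due 57, lateness 40
Maximum = 40.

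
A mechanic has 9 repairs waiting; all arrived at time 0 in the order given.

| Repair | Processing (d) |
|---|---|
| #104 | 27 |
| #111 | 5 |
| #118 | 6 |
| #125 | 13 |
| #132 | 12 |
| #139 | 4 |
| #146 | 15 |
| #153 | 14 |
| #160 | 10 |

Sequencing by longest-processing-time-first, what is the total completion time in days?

LPT (decreasing processing time): #104 #146 #153 #125 #132 #160 #118 #111 #139.
#104: 0→27
#146: 27→42
#153: 42→56
#125: 56→69
#132: 69→81
#160: 81→91
#118: 91→97
#111: 97→102
#139: 102→106
Sum = 27+42+56+69+81+91+97+102+106 = 671.

671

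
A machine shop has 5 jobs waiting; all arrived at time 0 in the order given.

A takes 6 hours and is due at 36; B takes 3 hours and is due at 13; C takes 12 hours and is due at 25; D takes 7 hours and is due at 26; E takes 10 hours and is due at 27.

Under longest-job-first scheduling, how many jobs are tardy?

LPT (decreasing processing time): C E D A B.
C: 0→12, due 25, tardiness 0
E: 12→22, due 27, tardiness 0
D: 22→29, due 26, tardiness 3
A: 29→35, due 36, tardiness 0
B: 35→38, due 13, tardiness 25
Late jobs: 2.

2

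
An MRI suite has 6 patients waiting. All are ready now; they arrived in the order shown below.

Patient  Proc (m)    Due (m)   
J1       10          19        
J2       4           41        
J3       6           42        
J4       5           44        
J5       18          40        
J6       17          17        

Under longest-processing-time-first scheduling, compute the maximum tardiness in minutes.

LPT (decreasing processing time): J5 J6 J1 J3 J4 J2.
J5: 0→18, due 40, tardiness 0
J6: 18→35, due 17, tardiness 18
J1: 35→45, due 19, tardiness 26
J3: 45→51, due 42, tardiness 9
J4: 51→56, due 44, tardiness 12
J2: 56→60, due 41, tardiness 19
Maximum = 26.

26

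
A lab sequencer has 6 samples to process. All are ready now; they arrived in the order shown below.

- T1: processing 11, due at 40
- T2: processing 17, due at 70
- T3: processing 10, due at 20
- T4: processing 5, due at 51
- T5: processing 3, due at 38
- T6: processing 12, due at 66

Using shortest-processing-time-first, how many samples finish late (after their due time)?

SPT (increasing processing time): T5 T4 T3 T1 T6 T2.
T5: 0→3, due 38, tardiness 0
T4: 3→8, due 51, tardiness 0
T3: 8→18, due 20, tardiness 0
T1: 18→29, due 40, tardiness 0
T6: 29→41, due 66, tardiness 0
T2: 41→58, due 70, tardiness 0
Late samples: 0.

0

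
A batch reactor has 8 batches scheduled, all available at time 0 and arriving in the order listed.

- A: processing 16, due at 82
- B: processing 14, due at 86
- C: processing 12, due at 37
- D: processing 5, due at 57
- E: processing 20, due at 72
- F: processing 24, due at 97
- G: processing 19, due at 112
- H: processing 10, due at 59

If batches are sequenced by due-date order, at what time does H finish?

EDD (increasing due date): C D H E A B F G.
C: 0→12
D: 12→17
H: 17→27

27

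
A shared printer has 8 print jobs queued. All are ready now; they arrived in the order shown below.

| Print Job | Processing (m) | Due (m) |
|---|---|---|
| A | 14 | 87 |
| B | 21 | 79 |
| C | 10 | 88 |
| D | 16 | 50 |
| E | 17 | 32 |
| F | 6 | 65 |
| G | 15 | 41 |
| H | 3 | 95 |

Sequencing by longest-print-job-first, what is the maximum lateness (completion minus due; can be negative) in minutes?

LPT (decreasing processing time): B E D G A C F H.
B: 0→21, due 79, lateness -58
E: 21→38, due 32, lateness 6
D: 38→54, due 50, lateness 4
G: 54→69, due 41, lateness 28
A: 69→83, due 87, lateness -4
C: 83→93, due 88, lateness 5
F: 93→99, due 65, lateness 34
H: 99→102, due 95, lateness 7
Maximum = 34.

34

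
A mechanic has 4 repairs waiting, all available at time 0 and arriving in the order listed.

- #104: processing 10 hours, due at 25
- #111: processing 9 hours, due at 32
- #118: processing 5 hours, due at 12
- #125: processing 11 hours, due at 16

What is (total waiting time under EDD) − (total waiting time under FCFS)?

-6

EDD (increasing due date): #118 #125 #104 #111.
#118: waits 0, runs 0→5
#125: waits 5, runs 5→16
#104: waits 16, runs 16→26
#111: waits 26, runs 26→35
Sum = 0+5+16+26 = 47.
FIFO (arrival order): #104 #111 #118 #125.
#104: waits 0, runs 0→10
#111: waits 10, runs 10→19
#118: waits 19, runs 19→24
#125: waits 24, runs 24→35
Sum = 0+10+19+24 = 53.
Difference = 47 − 53 = -6.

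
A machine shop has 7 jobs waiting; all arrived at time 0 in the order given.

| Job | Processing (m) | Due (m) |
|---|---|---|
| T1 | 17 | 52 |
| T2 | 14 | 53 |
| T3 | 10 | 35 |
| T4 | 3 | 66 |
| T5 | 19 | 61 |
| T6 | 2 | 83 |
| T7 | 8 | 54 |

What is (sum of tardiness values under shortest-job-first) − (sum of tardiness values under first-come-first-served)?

SPT (increasing processing time): T6 T4 T7 T3 T2 T1 T5.
T6: 0→2, due 83, tardiness 0
T4: 2→5, due 66, tardiness 0
T7: 5→13, due 54, tardiness 0
T3: 13→23, due 35, tardiness 0
T2: 23→37, due 53, tardiness 0
T1: 37→54, due 52, tardiness 2
T5: 54→73, due 61, tardiness 12
Sum = 0+0+0+0+0+2+12 = 14.
FIFO (arrival order): T1 T2 T3 T4 T5 T6 T7.
T1: 0→17, due 52, tardiness 0
T2: 17→31, due 53, tardiness 0
T3: 31→41, due 35, tardiness 6
T4: 41→44, due 66, tardiness 0
T5: 44→63, due 61, tardiness 2
T6: 63→65, due 83, tardiness 0
T7: 65→73, due 54, tardiness 19
Sum = 0+0+6+0+2+0+19 = 27.
Difference = 14 − 27 = -13.

-13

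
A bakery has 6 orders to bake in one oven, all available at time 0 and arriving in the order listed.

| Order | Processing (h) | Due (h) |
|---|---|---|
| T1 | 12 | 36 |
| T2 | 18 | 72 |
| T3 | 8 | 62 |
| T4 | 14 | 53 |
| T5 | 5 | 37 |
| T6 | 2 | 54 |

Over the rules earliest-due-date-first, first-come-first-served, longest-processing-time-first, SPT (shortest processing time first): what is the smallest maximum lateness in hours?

EDD (increasing due date): T1 T5 T4 T6 T3 T2.
T1: 0→12, due 36, lateness -24
T5: 12→17, due 37, lateness -20
T4: 17→31, due 53, lateness -22
T6: 31→33, due 54, lateness -21
T3: 33→41, due 62, lateness -21
T2: 41→59, due 72, lateness -13
Maximum = -13.
FIFO (arrival order): T1 T2 T3 T4 T5 T6.
T1: 0→12, due 36, lateness -24
T2: 12→30, due 72, lateness -42
T3: 30→38, due 62, lateness -24
T4: 38→52, due 53, lateness -1
T5: 52→57, due 37, lateness 20
T6: 57→59, due 54, lateness 5
Maximum = 20.
LPT (decreasing processing time): T2 T4 T1 T3 T5 T6.
T2: 0→18, due 72, lateness -54
T4: 18→32, due 53, lateness -21
T1: 32→44, due 36, lateness 8
T3: 44→52, due 62, lateness -10
T5: 52→57, due 37, lateness 20
T6: 57→59, due 54, lateness 5
Maximum = 20.
SPT (increasing processing time): T6 T5 T3 T1 T4 T2.
T6: 0→2, due 54, lateness -52
T5: 2→7, due 37, lateness -30
T3: 7→15, due 62, lateness -47
T1: 15→27, due 36, lateness -9
T4: 27→41, due 53, lateness -12
T2: 41→59, due 72, lateness -13
Maximum = -9.
EDD -13, FIFO 20, LPT 20, SPT -9 → minimum -13.

-13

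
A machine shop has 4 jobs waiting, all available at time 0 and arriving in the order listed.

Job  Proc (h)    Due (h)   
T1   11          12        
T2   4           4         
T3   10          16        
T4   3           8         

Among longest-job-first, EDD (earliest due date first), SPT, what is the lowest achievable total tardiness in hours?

18

LPT (decreasing processing time): T1 T3 T2 T4.
T1: 0→11, due 12, tardiness 0
T3: 11→21, due 16, tardiness 5
T2: 21→25, due 4, tardiness 21
T4: 25→28, due 8, tardiness 20
Sum = 0+5+21+20 = 46.
EDD (increasing due date): T2 T4 T1 T3.
T2: 0→4, due 4, tardiness 0
T4: 4→7, due 8, tardiness 0
T1: 7→18, due 12, tardiness 6
T3: 18→28, due 16, tardiness 12
Sum = 0+0+6+12 = 18.
SPT (increasing processing time): T4 T2 T3 T1.
T4: 0→3, due 8, tardiness 0
T2: 3→7, due 4, tardiness 3
T3: 7→17, due 16, tardiness 1
T1: 17→28, due 12, tardiness 16
Sum = 0+3+1+16 = 20.
LPT 46, EDD 18, SPT 20 → minimum 18.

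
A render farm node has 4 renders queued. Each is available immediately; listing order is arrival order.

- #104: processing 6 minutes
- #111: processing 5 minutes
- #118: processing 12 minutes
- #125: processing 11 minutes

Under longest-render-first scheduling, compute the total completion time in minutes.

LPT (decreasing processing time): #118 #125 #104 #111.
#118: 0→12
#125: 12→23
#104: 23→29
#111: 29→34
Sum = 12+23+29+34 = 98.

98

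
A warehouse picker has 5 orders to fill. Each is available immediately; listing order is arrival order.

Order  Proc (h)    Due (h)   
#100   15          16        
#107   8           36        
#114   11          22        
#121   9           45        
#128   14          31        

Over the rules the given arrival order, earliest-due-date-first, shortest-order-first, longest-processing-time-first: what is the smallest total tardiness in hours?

37

FIFO (arrival order): #100 #107 #114 #121 #128.
#100: 0→15, due 16, tardiness 0
#107: 15→23, due 36, tardiness 0
#114: 23→34, due 22, tardiness 12
#121: 34→43, due 45, tardiness 0
#128: 43→57, due 31, tardiness 26
Sum = 0+0+12+0+26 = 38.
EDD (increasing due date): #100 #114 #128 #107 #121.
#100: 0→15, due 16, tardiness 0
#114: 15→26, due 22, tardiness 4
#128: 26→40, due 31, tardiness 9
#107: 40→48, due 36, tardiness 12
#121: 48→57, due 45, tardiness 12
Sum = 0+4+9+12+12 = 37.
SPT (increasing processing time): #107 #121 #114 #128 #100.
#107: 0→8, due 36, tardiness 0
#121: 8→17, due 45, tardiness 0
#114: 17→28, due 22, tardiness 6
#128: 28→42, due 31, tardiness 11
#100: 42→57, due 16, tardiness 41
Sum = 0+0+6+11+41 = 58.
LPT (decreasing processing time): #100 #128 #114 #121 #107.
#100: 0→15, due 16, tardiness 0
#128: 15→29, due 31, tardiness 0
#114: 29→40, due 22, tardiness 18
#121: 40→49, due 45, tardiness 4
#107: 49→57, due 36, tardiness 21
Sum = 0+0+18+4+21 = 43.
FIFO 38, EDD 37, SPT 58, LPT 43 → minimum 37.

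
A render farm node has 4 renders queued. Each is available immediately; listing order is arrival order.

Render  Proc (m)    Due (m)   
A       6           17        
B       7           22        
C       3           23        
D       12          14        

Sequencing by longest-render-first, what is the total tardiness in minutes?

LPT (decreasing processing time): D B A C.
D: 0→12, due 14, tardiness 0
B: 12→19, due 22, tardiness 0
A: 19→25, due 17, tardiness 8
C: 25→28, due 23, tardiness 5
Sum = 0+0+8+5 = 13.

13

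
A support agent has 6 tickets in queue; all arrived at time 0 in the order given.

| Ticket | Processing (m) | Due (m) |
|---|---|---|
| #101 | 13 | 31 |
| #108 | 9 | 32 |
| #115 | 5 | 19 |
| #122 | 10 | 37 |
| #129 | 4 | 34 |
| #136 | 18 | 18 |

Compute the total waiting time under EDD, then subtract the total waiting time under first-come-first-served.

31

EDD (increasing due date): #136 #115 #101 #108 #129 #122.
#136: waits 0, runs 0→18
#115: waits 18, runs 18→23
#101: waits 23, runs 23→36
#108: waits 36, runs 36→45
#129: waits 45, runs 45→49
#122: waits 49, runs 49→59
Sum = 0+18+23+36+45+49 = 171.
FIFO (arrival order): #101 #108 #115 #122 #129 #136.
#101: waits 0, runs 0→13
#108: waits 13, runs 13→22
#115: waits 22, runs 22→27
#122: waits 27, runs 27→37
#129: waits 37, runs 37→41
#136: waits 41, runs 41→59
Sum = 0+13+22+27+37+41 = 140.
Difference = 171 − 140 = 31.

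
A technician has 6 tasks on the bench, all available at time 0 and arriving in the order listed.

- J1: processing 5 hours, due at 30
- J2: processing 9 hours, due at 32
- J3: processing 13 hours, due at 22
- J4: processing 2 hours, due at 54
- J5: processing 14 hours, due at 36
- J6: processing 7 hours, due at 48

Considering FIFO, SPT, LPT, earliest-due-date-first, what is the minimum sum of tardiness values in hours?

FIFO (arrival order): J1 J2 J3 J4 J5 J6.
J1: 0→5, due 30, tardiness 0
J2: 5→14, due 32, tardiness 0
J3: 14→27, due 22, tardiness 5
J4: 27→29, due 54, tardiness 0
J5: 29→43, due 36, tardiness 7
J6: 43→50, due 48, tardiness 2
Sum = 0+0+5+0+7+2 = 14.
SPT (increasing processing time): J4 J1 J6 J2 J3 J5.
J4: 0→2, due 54, tardiness 0
J1: 2→7, due 30, tardiness 0
J6: 7→14, due 48, tardiness 0
J2: 14→23, due 32, tardiness 0
J3: 23→36, due 22, tardiness 14
J5: 36→50, due 36, tardiness 14
Sum = 0+0+0+0+14+14 = 28.
LPT (decreasing processing time): J5 J3 J2 J6 J1 J4.
J5: 0→14, due 36, tardiness 0
J3: 14→27, due 22, tardiness 5
J2: 27→36, due 32, tardiness 4
J6: 36→43, due 48, tardiness 0
J1: 43→48, due 30, tardiness 18
J4: 48→50, due 54, tardiness 0
Sum = 0+5+4+0+18+0 = 27.
EDD (increasing due date): J3 J1 J2 J5 J6 J4.
J3: 0→13, due 22, tardiness 0
J1: 13→18, due 30, tardiness 0
J2: 18→27, due 32, tardiness 0
J5: 27→41, due 36, tardiness 5
J6: 41→48, due 48, tardiness 0
J4: 48→50, due 54, tardiness 0
Sum = 0+0+0+5+0+0 = 5.
FIFO 14, SPT 28, LPT 27, EDD 5 → minimum 5.

5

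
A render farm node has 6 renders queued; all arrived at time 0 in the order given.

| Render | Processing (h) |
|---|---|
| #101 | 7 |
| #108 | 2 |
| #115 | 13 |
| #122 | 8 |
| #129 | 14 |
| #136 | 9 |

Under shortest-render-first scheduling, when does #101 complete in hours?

9

SPT (increasing processing time): #108 #101 #122 #136 #115 #129.
#108: 0→2
#101: 2→9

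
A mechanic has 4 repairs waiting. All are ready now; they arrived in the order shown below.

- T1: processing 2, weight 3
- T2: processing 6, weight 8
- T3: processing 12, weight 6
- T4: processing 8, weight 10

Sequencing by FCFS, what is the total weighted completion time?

FIFO (arrival order): T1 T2 T3 T4.
T1: finishes 2, weight 3, w·C = 6
T2: finishes 8, weight 8, w·C = 64
T3: finishes 20, weight 6, w·C = 120
T4: finishes 28, weight 10, w·C = 280
Sum = 6+64+120+280 = 470.

470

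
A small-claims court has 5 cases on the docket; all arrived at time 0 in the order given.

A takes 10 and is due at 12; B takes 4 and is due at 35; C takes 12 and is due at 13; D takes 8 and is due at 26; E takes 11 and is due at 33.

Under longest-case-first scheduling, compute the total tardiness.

46

LPT (decreasing processing time): C E A D B.
C: 0→12, due 13, tardiness 0
E: 12→23, due 33, tardiness 0
A: 23→33, due 12, tardiness 21
D: 33→41, due 26, tardiness 15
B: 41→45, due 35, tardiness 10
Sum = 0+0+21+15+10 = 46.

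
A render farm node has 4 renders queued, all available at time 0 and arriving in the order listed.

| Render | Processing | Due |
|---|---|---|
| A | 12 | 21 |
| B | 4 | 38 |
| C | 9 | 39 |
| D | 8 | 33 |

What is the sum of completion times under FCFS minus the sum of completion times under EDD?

-3

FIFO (arrival order): A B C D.
A: 0→12
B: 12→16
C: 16→25
D: 25→33
Sum = 12+16+25+33 = 86.
EDD (increasing due date): A D B C.
A: 0→12
D: 12→20
B: 20→24
C: 24→33
Sum = 12+20+24+33 = 89.
Difference = 86 − 89 = -3.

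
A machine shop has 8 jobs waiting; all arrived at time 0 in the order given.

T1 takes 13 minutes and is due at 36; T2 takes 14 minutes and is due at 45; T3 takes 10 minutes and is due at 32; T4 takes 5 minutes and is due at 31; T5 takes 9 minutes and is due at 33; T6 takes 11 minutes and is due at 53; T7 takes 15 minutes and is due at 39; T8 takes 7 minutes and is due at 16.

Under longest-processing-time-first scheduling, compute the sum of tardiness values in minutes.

LPT (decreasing processing time): T7 T2 T1 T6 T3 T5 T8 T4.
T7: 0→15, due 39, tardiness 0
T2: 15→29, due 45, tardiness 0
T1: 29→42, due 36, tardiness 6
T6: 42→53, due 53, tardiness 0
T3: 53→63, due 32, tardiness 31
T5: 63→72, due 33, tardiness 39
T8: 72→79, due 16, tardiness 63
T4: 79→84, due 31, tardiness 53
Sum = 0+0+6+0+31+39+63+53 = 192.

192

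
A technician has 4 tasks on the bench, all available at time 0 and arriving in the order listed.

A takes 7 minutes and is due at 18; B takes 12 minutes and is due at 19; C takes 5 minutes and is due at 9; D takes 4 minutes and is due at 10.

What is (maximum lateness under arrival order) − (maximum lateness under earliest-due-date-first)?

9

FIFO (arrival order): A B C D.
A: 0→7, due 18, lateness -11
B: 7→19, due 19, lateness 0
C: 19→24, due 9, lateness 15
D: 24→28, due 10, lateness 18
Maximum = 18.
EDD (increasing due date): C D A B.
C: 0→5, due 9, lateness -4
D: 5→9, due 10, lateness -1
A: 9→16, due 18, lateness -2
B: 16→28, due 19, lateness 9
Maximum = 9.
Difference = 18 − 9 = 9.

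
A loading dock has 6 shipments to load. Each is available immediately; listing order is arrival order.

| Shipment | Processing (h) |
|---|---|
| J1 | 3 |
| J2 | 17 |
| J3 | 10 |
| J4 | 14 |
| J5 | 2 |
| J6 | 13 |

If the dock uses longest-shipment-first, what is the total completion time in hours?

262

LPT (decreasing processing time): J2 J4 J6 J3 J1 J5.
J2: 0→17
J4: 17→31
J6: 31→44
J3: 44→54
J1: 54→57
J5: 57→59
Sum = 17+31+44+54+57+59 = 262.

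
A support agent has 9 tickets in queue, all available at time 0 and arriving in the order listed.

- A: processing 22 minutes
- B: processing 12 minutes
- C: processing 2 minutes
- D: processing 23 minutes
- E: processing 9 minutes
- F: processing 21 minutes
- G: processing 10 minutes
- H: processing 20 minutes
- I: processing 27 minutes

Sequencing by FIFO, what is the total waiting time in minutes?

526

FIFO (arrival order): A B C D E F G H I.
A: waits 0, runs 0→22
B: waits 22, runs 22→34
C: waits 34, runs 34→36
D: waits 36, runs 36→59
E: waits 59, runs 59→68
F: waits 68, runs 68→89
G: waits 89, runs 89→99
H: waits 99, runs 99→119
I: waits 119, runs 119→146
Sum = 0+22+34+36+59+68+89+99+119 = 526.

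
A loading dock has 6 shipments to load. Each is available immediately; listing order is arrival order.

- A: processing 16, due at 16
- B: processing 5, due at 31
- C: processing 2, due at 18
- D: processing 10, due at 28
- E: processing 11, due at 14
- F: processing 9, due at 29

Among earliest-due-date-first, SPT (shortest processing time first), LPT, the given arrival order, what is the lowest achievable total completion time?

141

EDD (increasing due date): E A C D F B.
E: 0→11
A: 11→27
C: 27→29
D: 29→39
F: 39→48
B: 48→53
Sum = 11+27+29+39+48+53 = 207.
SPT (increasing processing time): C B F D E A.
C: 0→2
B: 2→7
F: 7→16
D: 16→26
E: 26→37
A: 37→53
Sum = 2+7+16+26+37+53 = 141.
LPT (decreasing processing time): A E D F B C.
A: 0→16
E: 16→27
D: 27→37
F: 37→46
B: 46→51
C: 51→53
Sum = 16+27+37+46+51+53 = 230.
FIFO (arrival order): A B C D E F.
A: 0→16
B: 16→21
C: 21→23
D: 23→33
E: 33→44
F: 44→53
Sum = 16+21+23+33+44+53 = 190.
EDD 207, SPT 141, LPT 230, FIFO 190 → minimum 141.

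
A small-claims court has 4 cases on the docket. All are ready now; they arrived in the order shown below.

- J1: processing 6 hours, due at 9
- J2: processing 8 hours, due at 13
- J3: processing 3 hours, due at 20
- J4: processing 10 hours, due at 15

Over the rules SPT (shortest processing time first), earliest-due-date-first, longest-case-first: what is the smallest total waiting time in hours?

29

SPT (increasing processing time): J3 J1 J2 J4.
J3: waits 0, runs 0→3
J1: waits 3, runs 3→9
J2: waits 9, runs 9→17
J4: waits 17, runs 17→27
Sum = 0+3+9+17 = 29.
EDD (increasing due date): J1 J2 J4 J3.
J1: waits 0, runs 0→6
J2: waits 6, runs 6→14
J4: waits 14, runs 14→24
J3: waits 24, runs 24→27
Sum = 0+6+14+24 = 44.
LPT (decreasing processing time): J4 J2 J1 J3.
J4: waits 0, runs 0→10
J2: waits 10, runs 10→18
J1: waits 18, runs 18→24
J3: waits 24, runs 24→27
Sum = 0+10+18+24 = 52.
SPT 29, EDD 44, LPT 52 → minimum 29.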